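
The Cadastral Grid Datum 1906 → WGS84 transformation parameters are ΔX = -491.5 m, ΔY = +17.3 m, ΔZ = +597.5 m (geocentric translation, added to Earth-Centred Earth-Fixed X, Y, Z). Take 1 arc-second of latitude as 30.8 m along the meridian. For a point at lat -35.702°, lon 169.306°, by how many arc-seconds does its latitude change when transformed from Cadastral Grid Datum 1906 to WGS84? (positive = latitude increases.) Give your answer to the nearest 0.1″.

Δφ = 25.0″

sin φ = -0.583570, cos φ = 0.812063, sin λ = 0.185564, cos λ = -0.982632.
North component: ΔN = −sin φ cos λ·ΔX − sin φ sin λ·ΔY + cos φ·ΔZ = −(-0.583570)(-0.982632)(-491.5) − (-0.583570)(0.185564)(17.3) + (0.812063)(597.5) = 768.92 m.
1° of latitude spans 3600 × 30.80 = 110880 m, so Δφ = 768.92 / 110880 × 3600 = 24.965″.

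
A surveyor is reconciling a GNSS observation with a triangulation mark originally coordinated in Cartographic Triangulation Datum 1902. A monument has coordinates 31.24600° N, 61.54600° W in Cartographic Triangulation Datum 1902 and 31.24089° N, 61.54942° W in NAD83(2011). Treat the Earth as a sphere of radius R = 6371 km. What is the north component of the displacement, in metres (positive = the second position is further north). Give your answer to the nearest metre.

ΔN = -568 m

Δφ = 31.24089° − 31.24600° = -0.00511°; Δλ = -61.54942° − -61.54600° = -0.00342°.
1° along a meridian = πR/180 = 111195 m.
ΔN = Δφ × 111195 = -568.2 m; ΔE = Δλ × 111195 × cos(31.24600°) = -0.00342 × 111195 × 0.854948 = -325.1 m.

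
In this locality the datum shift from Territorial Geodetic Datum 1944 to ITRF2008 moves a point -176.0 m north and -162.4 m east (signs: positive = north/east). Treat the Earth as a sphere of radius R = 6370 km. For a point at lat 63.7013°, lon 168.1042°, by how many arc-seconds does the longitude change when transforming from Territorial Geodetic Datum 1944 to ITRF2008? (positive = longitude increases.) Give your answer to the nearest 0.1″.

Δλ = -11.9″

At latitude 63.7013°, cos φ = 0.443051.
One radian of longitude at latitude φ spans R cos φ, so Δλ = ΔE / (R cos φ) = -162.4 / (6370000 × 0.443051) = -5.7543e-05 rad = -11.869″.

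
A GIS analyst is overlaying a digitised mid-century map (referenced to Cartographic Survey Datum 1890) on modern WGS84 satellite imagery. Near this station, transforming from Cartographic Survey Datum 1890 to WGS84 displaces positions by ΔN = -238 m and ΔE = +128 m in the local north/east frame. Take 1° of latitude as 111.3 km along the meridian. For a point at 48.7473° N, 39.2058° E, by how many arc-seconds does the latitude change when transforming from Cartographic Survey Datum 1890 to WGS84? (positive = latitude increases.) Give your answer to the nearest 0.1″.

Δφ = -7.7″

1° of latitude = 111.3 km, so Δφ = -238.0 / 111300 = -0.0021384° = -7.698″.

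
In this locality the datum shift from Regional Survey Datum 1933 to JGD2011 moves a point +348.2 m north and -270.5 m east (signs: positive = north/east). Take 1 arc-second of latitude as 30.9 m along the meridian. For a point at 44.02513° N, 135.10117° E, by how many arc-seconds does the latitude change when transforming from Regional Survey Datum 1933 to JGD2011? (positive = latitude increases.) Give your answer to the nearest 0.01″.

Δφ = 11.27″

1″ of latitude = 30.90 m, so Δφ = 348.2 / 30.90 = 11.269″.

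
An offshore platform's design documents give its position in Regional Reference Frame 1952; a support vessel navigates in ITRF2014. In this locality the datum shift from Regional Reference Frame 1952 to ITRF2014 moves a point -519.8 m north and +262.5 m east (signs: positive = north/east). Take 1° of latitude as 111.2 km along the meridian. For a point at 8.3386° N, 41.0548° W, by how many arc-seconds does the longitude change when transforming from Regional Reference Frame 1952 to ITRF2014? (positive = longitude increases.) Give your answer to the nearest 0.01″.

At latitude 8.3386°, cos φ = 0.989428.
1° of longitude at this latitude = 111.2 × cos φ = 110.02 km, so Δλ = 262.5 / 110024.4 = 0.0023858° = 8.589″.

Δλ = 8.59″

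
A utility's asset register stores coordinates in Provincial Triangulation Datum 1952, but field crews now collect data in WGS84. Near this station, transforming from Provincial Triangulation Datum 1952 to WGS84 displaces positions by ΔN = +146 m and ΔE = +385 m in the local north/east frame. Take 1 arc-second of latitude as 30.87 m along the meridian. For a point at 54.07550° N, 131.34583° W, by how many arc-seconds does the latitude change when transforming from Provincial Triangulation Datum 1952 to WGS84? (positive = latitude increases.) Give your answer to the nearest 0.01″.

1″ of latitude = 30.87 m, so Δφ = 146.0 / 30.87 = 4.730″.

Δφ = 4.73″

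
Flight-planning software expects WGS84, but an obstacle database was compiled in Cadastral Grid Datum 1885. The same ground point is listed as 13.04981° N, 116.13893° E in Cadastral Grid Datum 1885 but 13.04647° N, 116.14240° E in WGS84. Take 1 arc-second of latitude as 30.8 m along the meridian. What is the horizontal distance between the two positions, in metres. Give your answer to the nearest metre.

527 m

Δφ = 13.04647° − 13.04981° = -0.00334°; Δλ = 116.14240° − 116.13893° = +0.00347°.
1° of latitude = 3600 × 30.80 = 110880 m.
ΔN = Δφ × 110880 = -370.3 m; ΔE = Δλ × 110880 × cos(13.04981°) = +0.00347 × 110880 × 0.974174 = 374.8 m.
Distance = √(ΔE² + ΔN²) = √(374.8² + (-370.3)²) = 526.9 m.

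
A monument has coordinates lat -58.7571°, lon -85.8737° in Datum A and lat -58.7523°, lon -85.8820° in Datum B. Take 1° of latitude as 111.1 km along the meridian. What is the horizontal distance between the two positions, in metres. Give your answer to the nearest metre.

Δφ = -58.7523° − -58.7571° = +0.0048°; Δλ = -85.8820° − -85.8737° = -0.0083°.
ΔN = Δφ × 111100 = 533.3 m; ΔE = Δλ × 111100 × cos(-58.7571°) = -0.0083 × 111100 × 0.518667 = -478.3 m.
Distance = √(ΔE² + ΔN²) = √((-478.3)² + 533.3²) = 716.3 m.

716 m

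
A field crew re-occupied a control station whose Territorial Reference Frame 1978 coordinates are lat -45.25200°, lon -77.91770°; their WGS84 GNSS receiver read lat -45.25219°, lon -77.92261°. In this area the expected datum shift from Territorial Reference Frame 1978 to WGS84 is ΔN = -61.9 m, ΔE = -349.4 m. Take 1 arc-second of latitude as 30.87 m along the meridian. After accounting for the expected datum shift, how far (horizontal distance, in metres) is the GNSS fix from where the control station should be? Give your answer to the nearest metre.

Observed coordinate differences: Δφ = -0.00019°, Δλ = -0.00491°.
Converting to metres (1° lat = 111132 m, cos φ = 0.703990): observed ΔN = -21.1 m, observed ΔE = -384.1 m.
Subtracting the expected shift leaves a residual of -21.1 − (-61.9) = 40.8 m north and -384.1 − (-349.4) = -34.7 m east.
Residual distance = √(40.8² + (-34.7)²) = 53.6 m.

54 m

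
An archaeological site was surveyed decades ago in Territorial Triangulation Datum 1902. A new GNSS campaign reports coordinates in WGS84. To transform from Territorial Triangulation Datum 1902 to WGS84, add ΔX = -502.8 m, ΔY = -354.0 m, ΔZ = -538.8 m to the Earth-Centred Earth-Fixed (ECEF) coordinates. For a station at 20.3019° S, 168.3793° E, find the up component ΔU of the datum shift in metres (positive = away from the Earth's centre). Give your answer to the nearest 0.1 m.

The local up (radial) axis is (cos φ cos λ, cos φ sin λ, sin φ), giving ΔU = 461.899 − 66.877 + 186.946 = 581.97 m.

ΔU = 582.0 m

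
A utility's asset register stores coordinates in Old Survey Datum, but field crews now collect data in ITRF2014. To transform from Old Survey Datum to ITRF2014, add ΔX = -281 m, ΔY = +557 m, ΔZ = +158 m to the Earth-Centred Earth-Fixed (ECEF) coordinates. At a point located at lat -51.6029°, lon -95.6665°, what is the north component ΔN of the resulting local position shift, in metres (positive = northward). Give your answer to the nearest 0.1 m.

The local north axis is (−sin φ cos λ, −sin φ sin λ, cos φ), giving ΔN = 21.745 − 434.402 + 98.135 = -314.52 m.

ΔN = -314.5 m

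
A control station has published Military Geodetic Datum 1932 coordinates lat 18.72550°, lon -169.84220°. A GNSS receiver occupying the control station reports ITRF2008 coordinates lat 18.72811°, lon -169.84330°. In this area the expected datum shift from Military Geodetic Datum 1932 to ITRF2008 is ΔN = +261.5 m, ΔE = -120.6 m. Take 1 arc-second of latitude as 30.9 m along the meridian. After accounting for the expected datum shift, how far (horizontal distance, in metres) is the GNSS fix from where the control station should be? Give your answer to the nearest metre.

Observed coordinate differences: Δφ = +0.00261°, Δλ = -0.00110°.
Converting to metres (1° lat = 111240 m, cos φ = 0.947067): observed ΔN = 290.3 m, observed ΔE = -115.9 m.
Subtracting the expected shift leaves a residual of 290.3 − (261.5) = 28.8 m north and -115.9 − (-120.6) = 4.7 m east.
Residual distance = √(28.8² + 4.7²) = 29.2 m.

29 m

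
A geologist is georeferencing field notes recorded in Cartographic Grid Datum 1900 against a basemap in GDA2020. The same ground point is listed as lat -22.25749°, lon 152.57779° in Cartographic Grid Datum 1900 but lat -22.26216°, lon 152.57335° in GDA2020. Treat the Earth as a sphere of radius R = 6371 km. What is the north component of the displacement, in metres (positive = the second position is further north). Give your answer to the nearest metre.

ΔN = -519 m

Δφ = -22.26216° − -22.25749° = -0.00467°; Δλ = 152.57335° − 152.57779° = -0.00444°.
1° along a meridian = πR/180 = 111195 m.
ΔN = Δφ × 111195 = -519.3 m; ΔE = Δλ × 111195 × cos(-22.25749°) = -0.00444 × 111195 × 0.925491 = -456.9 m.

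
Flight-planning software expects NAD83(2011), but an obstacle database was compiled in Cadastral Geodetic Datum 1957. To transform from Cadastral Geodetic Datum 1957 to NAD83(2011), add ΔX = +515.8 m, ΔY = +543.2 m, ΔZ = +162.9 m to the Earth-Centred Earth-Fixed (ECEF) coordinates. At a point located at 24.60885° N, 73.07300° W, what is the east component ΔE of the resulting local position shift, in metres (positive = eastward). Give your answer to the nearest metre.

ΔE = 652 m

The local east axis at (φ, λ) is (−sin λ, cos λ, 0), so ΔE = −sin(-73.07300°)·515.8 + cos(-73.07300°)·543.2 = 651.61 m.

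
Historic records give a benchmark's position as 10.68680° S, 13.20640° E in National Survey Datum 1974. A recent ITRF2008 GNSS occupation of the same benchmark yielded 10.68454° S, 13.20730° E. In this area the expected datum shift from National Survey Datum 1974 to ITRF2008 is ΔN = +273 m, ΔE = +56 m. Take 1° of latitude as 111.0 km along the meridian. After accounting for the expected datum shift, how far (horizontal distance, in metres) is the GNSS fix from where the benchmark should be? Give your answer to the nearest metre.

Observed coordinate differences: Δφ = +0.00226°, Δλ = +0.00090°.
Converting to metres (1° lat = 111000 m, cos φ = 0.982656): observed ΔN = 250.9 m, observed ΔE = 98.2 m.
Subtracting the expected shift leaves a residual of 250.9 − (273) = -22.1 m north and 98.2 − (56) = 42.2 m east.
Residual distance = √((-22.1)² + 42.2²) = 47.6 m.

48 m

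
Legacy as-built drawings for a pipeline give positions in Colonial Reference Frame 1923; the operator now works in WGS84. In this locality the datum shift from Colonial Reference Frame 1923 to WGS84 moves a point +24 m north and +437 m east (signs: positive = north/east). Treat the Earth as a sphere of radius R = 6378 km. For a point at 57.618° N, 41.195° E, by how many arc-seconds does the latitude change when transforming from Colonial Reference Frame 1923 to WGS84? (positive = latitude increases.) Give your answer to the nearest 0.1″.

Δφ = 0.8″

On a sphere of radius R, 1 rad of latitude = R, so Δφ = ΔN / R = 24.0 / 6378000 = 3.7629e-06 rad = 0.776″.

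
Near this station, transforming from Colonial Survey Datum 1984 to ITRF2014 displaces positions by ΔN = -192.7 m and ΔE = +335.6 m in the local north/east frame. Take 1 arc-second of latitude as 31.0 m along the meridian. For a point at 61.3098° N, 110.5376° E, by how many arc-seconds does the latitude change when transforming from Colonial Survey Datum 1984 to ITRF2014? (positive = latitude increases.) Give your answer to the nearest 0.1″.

1″ of latitude = 31.00 m, so Δφ = -192.7 / 31.00 = -6.216″.

Δφ = -6.2″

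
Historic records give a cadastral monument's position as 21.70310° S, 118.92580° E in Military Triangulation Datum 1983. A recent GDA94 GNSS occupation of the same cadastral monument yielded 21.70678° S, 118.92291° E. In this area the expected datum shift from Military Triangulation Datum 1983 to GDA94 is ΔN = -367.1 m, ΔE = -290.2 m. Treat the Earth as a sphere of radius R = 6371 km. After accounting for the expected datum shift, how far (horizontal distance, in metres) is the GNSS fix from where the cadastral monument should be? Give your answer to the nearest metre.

Observed coordinate differences: Δφ = -0.00368°, Δλ = -0.00289°.
Converting to metres (1° lat = 111195 m, cos φ = 0.929113): observed ΔN = -409.2 m, observed ΔE = -298.6 m.
Subtracting the expected shift leaves a residual of -409.2 − (-367.1) = -42.1 m north and -298.6 − (-290.2) = -8.4 m east.
Residual distance = √((-42.1)² + (-8.4)²) = 42.9 m.

43 m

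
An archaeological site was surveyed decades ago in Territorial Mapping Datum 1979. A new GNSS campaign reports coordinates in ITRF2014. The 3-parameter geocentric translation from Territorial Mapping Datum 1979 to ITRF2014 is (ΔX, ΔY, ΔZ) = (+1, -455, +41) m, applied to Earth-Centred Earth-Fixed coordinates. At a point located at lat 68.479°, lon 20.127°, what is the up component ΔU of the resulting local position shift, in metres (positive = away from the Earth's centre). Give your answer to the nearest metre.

The local up (radial) axis is (cos φ cos λ, cos φ sin λ, sin φ), giving ΔU = 0.344 − 57.435 + 38.142 = -18.95 m.

ΔU = -19 m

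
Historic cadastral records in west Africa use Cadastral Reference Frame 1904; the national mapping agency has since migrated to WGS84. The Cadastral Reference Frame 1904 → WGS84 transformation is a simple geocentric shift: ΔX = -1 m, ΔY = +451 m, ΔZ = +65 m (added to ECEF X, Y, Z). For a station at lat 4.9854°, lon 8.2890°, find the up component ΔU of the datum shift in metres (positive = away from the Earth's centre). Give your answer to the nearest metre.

ΔU = 69 m

The local up (radial) axis is (cos φ cos λ, cos φ sin λ, sin φ), giving ΔU = -0.986 + 64.773 + 5.649 = 69.44 m.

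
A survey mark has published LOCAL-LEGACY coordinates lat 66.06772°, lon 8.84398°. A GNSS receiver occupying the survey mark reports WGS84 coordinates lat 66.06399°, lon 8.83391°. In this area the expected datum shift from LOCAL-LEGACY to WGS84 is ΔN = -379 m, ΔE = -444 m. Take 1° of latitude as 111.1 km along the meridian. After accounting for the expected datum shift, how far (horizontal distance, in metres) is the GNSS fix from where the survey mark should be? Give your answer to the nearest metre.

Observed coordinate differences: Δφ = -0.00373°, Δλ = -0.01007°.
Converting to metres (1° lat = 111100 m, cos φ = 0.405657): observed ΔN = -414.4 m, observed ΔE = -453.8 m.
Subtracting the expected shift leaves a residual of -414.4 − (-379) = -35.4 m north and -453.8 − (-444) = -9.8 m east.
Residual distance = √((-35.4)² + (-9.8)²) = 36.7 m.

37 m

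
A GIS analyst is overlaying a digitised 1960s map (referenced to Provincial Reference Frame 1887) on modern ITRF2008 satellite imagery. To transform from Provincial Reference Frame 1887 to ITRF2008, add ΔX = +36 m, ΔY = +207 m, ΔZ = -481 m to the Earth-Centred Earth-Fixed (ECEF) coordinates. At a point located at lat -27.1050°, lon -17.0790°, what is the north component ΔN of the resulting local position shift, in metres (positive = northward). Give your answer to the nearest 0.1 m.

ΔN = -440.2 m

The local north axis is (−sin φ cos λ, −sin φ sin λ, cos φ), giving ΔN = 15.679 − 27.699 − 428.173 = -440.19 m.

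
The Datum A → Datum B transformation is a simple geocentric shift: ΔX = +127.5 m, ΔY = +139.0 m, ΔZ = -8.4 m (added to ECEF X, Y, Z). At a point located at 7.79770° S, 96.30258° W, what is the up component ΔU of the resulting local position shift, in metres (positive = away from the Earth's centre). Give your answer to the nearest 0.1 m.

ΔU = -149.6 m

At φ = -7.79770°, λ = -96.30258°: sin φ = -0.135676, cos φ = 0.990753, sin λ = -0.993956, cos λ = -0.109779.
ΔU = cos φ cos λ·ΔX + cos φ sin λ·ΔY + sin φ·ΔZ = (0.990753)(-0.109779)(127.5) + (0.990753)(-0.993956)(139.0) + (-0.135676)(-8.4) = -149.61 m.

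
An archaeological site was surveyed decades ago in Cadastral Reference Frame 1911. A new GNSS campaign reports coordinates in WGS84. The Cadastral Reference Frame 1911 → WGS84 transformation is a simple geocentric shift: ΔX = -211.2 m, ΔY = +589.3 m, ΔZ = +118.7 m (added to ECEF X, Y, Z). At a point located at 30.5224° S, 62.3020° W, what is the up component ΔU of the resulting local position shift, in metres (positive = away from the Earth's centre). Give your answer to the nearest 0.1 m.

ΔU = -594.3 m

The local up (radial) axis is (cos φ cos λ, cos φ sin λ, sin φ), giving ΔU = -84.565 − 449.470 − 60.285 = -594.32 m.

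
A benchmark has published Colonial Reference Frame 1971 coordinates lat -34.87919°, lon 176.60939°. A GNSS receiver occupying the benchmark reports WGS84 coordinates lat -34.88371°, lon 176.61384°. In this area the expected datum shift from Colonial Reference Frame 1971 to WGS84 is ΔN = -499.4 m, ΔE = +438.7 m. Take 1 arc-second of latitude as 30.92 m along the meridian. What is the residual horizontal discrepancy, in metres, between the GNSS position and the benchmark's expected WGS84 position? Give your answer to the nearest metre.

33 m

Observed coordinate differences: Δφ = -0.00452°, Δλ = +0.00445°.
Converting to metres (1° lat = 111312 m, cos φ = 0.820360): observed ΔN = -503.1 m, observed ΔE = 406.4 m.
Subtracting the expected shift leaves a residual of -503.1 − (-499.4) = -3.7 m north and 406.4 − (438.7) = -32.3 m east.
Residual distance = √((-3.7)² + (-32.3)²) = 32.6 m.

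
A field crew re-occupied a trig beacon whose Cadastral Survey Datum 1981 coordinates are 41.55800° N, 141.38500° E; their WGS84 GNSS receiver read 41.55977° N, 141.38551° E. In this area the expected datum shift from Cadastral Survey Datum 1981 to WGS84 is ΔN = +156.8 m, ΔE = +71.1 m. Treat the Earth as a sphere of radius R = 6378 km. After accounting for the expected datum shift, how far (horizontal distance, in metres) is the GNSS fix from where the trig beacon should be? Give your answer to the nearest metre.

49 m

Observed coordinate differences: Δφ = +0.00177°, Δλ = +0.00051°.
Converting to metres (1° lat = 111317 m, cos φ = 0.748285): observed ΔN = 197.0 m, observed ΔE = 42.5 m.
Subtracting the expected shift leaves a residual of 197.0 − (156.8) = 40.2 m north and 42.5 − (71.1) = -28.6 m east.
Residual distance = √(40.2² + (-28.6)²) = 49.4 m.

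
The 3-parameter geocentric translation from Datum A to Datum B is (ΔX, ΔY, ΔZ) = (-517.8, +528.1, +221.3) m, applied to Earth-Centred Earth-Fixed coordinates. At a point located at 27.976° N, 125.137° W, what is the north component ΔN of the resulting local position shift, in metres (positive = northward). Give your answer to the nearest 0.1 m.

At φ = 27.976°, λ = -125.137°: sin φ = 0.469102, cos φ = 0.883144, sin λ = -0.817778, cos λ = -0.575533.
ΔN = −sin φ cos λ·ΔX − sin φ sin λ·ΔY + cos φ·ΔZ = −(0.469102)(-0.575533)(-517.8) − (0.469102)(-0.817778)(528.1) + (0.883144)(221.3) = 258.23 m.

ΔN = 258.2 m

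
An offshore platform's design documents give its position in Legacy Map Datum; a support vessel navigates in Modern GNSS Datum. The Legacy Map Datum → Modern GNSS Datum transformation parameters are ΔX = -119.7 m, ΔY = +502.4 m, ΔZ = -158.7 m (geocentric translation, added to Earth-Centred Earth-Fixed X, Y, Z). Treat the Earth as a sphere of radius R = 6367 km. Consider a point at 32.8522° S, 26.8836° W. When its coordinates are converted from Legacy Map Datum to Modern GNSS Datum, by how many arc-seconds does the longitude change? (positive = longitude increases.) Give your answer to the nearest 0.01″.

sin φ = -0.542474, cos φ = 0.840073, sin λ = -0.452179, cos λ = 0.891927.
East component: ΔE = −sin λ·ΔX + cos λ·ΔY = −(-0.452179)(-119.7) + (0.891927)(502.4) = 393.98 m.
1° of latitude spans πR/180 = 111125 m; at latitude φ, 1° of longitude spans that × cos φ = 93353.2 m, so Δλ = 393.98 / 93353.2 × 3600 = 15.193″.

Δλ = 15.19″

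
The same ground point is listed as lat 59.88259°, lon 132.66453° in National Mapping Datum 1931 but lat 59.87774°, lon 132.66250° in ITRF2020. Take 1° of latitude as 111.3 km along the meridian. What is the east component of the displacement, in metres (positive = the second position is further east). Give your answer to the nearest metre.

ΔE = -113 m

Δφ = 59.87774° − 59.88259° = -0.00485°; Δλ = 132.66250° − 132.66453° = -0.00203°.
ΔN = Δφ × 111300 = -539.8 m; ΔE = Δλ × 111300 × cos(59.88259°) = -0.00203 × 111300 × 0.501774 = -113.4 m.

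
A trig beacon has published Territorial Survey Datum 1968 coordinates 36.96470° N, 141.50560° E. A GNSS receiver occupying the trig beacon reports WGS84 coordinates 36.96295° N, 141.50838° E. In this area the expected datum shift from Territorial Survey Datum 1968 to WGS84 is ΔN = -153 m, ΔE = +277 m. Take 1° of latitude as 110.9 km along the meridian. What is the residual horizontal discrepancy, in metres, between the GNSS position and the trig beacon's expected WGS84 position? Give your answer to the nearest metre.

Observed coordinate differences: Δφ = -0.00175°, Δλ = +0.00278°.
Converting to metres (1° lat = 110900 m, cos φ = 0.799006): observed ΔN = -194.1 m, observed ΔE = 246.3 m.
Subtracting the expected shift leaves a residual of -194.1 − (-153) = -41.1 m north and 246.3 − (277) = -30.7 m east.
Residual distance = √((-41.1)² + (-30.7)²) = 51.3 m.

51 m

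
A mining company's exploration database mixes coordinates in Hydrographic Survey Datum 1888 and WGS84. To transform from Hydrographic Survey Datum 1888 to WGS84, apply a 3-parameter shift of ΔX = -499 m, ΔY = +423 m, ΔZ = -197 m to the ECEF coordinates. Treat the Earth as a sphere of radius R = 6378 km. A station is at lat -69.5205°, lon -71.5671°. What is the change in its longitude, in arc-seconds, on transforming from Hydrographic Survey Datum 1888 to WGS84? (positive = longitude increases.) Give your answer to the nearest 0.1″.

Δλ = -31.4″

sin φ = -0.936797, cos φ = 0.349872, sin λ = -0.948695, cos λ = 0.316194.
East component: ΔE = −sin λ·ΔX + cos λ·ΔY = −(-0.948695)(-499) + (0.316194)(423) = -339.65 m.
1° of latitude spans πR/180 = 111317 m; at latitude φ, 1° of longitude spans that × cos φ = 38946.8 m, so Δλ = -339.65 / 38946.8 × 3600 = -31.395″.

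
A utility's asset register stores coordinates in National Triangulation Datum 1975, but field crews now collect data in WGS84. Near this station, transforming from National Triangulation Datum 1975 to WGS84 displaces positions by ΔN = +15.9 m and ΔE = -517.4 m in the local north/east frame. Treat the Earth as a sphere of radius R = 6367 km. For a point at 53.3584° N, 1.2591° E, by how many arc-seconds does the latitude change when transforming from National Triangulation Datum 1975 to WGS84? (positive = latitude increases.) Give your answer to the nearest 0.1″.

Δφ = 0.5″

On a sphere of radius R, 1 rad of latitude = R, so Δφ = ΔN / R = 15.9 / 6367000 = 2.4973e-06 rad = 0.515″.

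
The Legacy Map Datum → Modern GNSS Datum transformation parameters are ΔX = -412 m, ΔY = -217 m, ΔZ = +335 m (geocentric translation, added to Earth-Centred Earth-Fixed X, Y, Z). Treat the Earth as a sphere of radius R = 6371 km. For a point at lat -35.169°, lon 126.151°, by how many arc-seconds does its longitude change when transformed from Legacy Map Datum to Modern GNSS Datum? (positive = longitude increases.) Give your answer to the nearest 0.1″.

sin φ = -0.575990, cos φ = 0.817457, sin λ = 0.807465, cos λ = -0.589915.
East component: ΔE = −sin λ·ΔX + cos λ·ΔY = −(0.807465)(-412) + (-0.589915)(-217) = 460.69 m.
1° of latitude spans πR/180 = 111195 m; at latitude φ, 1° of longitude spans that × cos φ = 90897.0 m, so Δλ = 460.69 / 90897.0 × 3600 = 18.246″.

Δλ = 18.2″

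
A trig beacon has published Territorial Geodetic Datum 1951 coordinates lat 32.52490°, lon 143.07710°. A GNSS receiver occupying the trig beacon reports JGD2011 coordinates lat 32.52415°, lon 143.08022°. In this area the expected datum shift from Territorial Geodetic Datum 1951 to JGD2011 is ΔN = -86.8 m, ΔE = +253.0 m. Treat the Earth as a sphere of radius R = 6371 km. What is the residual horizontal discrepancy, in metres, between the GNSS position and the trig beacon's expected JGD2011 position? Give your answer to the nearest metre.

Observed coordinate differences: Δφ = -0.00075°, Δλ = +0.00312°.
Converting to metres (1° lat = 111195 m, cos φ = 0.843158): observed ΔN = -83.4 m, observed ΔE = 292.5 m.
Subtracting the expected shift leaves a residual of -83.4 − (-86.8) = 3.4 m north and 292.5 − (253.0) = 39.5 m east.
Residual distance = √(3.4² + 39.5²) = 39.7 m.

40 m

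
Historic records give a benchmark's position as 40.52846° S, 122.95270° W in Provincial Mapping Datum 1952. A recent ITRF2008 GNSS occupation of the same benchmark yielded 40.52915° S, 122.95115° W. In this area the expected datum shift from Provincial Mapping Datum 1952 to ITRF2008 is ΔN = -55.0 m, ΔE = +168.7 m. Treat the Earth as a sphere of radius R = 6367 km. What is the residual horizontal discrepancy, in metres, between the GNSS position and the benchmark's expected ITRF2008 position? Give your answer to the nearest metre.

Observed coordinate differences: Δφ = -0.00069°, Δλ = +0.00155°.
Converting to metres (1° lat = 111125 m, cos φ = 0.760083): observed ΔN = -76.7 m, observed ΔE = 130.9 m.
Subtracting the expected shift leaves a residual of -76.7 − (-55.0) = -21.7 m north and 130.9 − (168.7) = -37.8 m east.
Residual distance = √((-21.7)² + (-37.8)²) = 43.6 m.

44 m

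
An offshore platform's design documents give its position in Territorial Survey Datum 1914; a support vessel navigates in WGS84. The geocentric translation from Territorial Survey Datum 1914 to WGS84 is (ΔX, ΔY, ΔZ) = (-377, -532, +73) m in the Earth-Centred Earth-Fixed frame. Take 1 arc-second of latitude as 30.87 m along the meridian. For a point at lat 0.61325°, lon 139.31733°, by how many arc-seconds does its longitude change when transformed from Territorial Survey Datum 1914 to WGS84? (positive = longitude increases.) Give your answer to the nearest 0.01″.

sin φ = 0.010703, cos φ = 0.999943, sin λ = 0.651869, cos λ = -0.758332.
East component: ΔE = −sin λ·ΔX + cos λ·ΔY = −(0.651869)(-377) + (-0.758332)(-532) = 649.19 m.
1° of latitude spans 3600 × 30.87 = 111132 m; at latitude φ, 1° of longitude spans that × cos φ = 111125.6 m, so Δλ = 649.19 / 111125.6 × 3600 = 21.031″.

Δλ = 21.03″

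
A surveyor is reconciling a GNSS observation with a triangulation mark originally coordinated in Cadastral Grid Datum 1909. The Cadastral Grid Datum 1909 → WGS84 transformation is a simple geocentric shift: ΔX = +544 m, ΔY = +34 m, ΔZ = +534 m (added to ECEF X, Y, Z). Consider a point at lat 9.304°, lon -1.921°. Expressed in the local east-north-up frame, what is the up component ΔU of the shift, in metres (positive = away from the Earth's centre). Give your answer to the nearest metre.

At φ = 9.304°, λ = -1.921°: sin φ = 0.161673, cos φ = 0.986844, sin λ = -0.033521, cos λ = 0.999438.
ΔU = cos φ cos λ·ΔX + cos φ sin λ·ΔY + sin φ·ΔZ = (0.986844)(0.999438)(544) + (0.986844)(-0.033521)(34) + (0.161673)(534) = 621.75 m.

ΔU = 622 m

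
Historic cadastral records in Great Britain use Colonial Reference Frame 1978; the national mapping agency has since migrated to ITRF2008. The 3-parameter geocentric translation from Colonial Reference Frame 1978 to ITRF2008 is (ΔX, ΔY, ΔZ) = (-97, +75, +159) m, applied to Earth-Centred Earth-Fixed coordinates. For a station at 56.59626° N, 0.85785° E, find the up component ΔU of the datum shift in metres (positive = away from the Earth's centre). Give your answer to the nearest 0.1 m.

The local up (radial) axis is (cos φ cos λ, cos φ sin λ, sin φ), giving ΔU = -53.396 + 0.618 + 132.735 = 79.96 m.

ΔU = 80.0 m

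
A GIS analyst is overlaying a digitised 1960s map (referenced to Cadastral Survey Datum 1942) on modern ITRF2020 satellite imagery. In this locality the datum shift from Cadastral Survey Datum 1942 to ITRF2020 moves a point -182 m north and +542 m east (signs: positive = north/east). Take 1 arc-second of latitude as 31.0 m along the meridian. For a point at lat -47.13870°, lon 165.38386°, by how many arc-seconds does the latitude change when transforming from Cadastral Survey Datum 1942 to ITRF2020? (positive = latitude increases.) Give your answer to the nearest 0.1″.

1″ of latitude = 31.00 m, so Δφ = -182.0 / 31.00 = -5.871″.

Δφ = -5.9″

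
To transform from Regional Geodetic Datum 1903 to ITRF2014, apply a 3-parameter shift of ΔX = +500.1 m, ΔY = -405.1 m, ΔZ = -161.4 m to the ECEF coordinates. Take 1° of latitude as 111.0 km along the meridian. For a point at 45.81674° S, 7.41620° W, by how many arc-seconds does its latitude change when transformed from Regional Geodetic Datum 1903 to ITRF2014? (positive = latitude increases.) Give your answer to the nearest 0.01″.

sin φ = -0.717114, cos φ = 0.696956, sin λ = -0.129076, cos λ = 0.991635.
North component: ΔN = −sin φ cos λ·ΔX − sin φ sin λ·ΔY + cos φ·ΔZ = −(-0.717114)(0.991635)(500.1) − (-0.717114)(-0.129076)(-405.1) + (0.696956)(-161.4) = 280.64 m.
1° of latitude spans 111000 m, so Δφ = 280.64 / 111000 × 3600 = 9.102″.

Δφ = 9.10″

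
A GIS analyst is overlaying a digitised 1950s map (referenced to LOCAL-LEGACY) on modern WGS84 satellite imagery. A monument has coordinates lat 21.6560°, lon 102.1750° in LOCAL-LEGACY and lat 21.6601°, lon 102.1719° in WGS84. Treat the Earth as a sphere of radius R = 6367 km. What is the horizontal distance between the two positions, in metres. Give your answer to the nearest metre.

557 m

Δφ = 21.6601° − 21.6560° = +0.0041°; Δλ = 102.1719° − 102.1750° = -0.0031°.
1° along a meridian = πR/180 = 111125 m.
ΔN = Δφ × 111125 = 455.6 m; ΔE = Δλ × 111125 × cos(21.6560°) = -0.0031 × 111125 × 0.929416 = -320.2 m.
Distance = √(ΔE² + ΔN²) = √((-320.2)² + 455.6²) = 556.9 m.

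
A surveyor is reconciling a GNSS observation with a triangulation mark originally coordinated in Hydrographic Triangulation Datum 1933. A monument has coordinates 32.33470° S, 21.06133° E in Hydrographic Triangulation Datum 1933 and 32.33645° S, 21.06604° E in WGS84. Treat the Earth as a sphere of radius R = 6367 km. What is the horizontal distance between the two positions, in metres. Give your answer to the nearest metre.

Δφ = -32.33645° − -32.33470° = -0.00175°; Δλ = 21.06604° − 21.06133° = +0.00471°.
1° along a meridian = πR/180 = 111125 m.
ΔN = Δφ × 111125 = -194.5 m; ΔE = Δλ × 111125 × cos(-32.33470°) = +0.00471 × 111125 × 0.844938 = 442.2 m.
Distance = √(ΔE² + ΔN²) = √(442.2² + (-194.5)²) = 483.1 m.

483 m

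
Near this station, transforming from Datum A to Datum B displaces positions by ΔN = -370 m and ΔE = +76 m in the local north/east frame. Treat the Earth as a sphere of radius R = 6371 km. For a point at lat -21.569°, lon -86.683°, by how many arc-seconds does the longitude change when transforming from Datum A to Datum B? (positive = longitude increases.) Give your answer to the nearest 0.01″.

At latitude -21.569°, cos φ = 0.929976.
One radian of longitude at latitude φ spans R cos φ, so Δλ = ΔE / (R cos φ) = 76.0 / (6371000 × 0.929976) = 1.2827e-05 rad = 2.646″.

Δλ = 2.65″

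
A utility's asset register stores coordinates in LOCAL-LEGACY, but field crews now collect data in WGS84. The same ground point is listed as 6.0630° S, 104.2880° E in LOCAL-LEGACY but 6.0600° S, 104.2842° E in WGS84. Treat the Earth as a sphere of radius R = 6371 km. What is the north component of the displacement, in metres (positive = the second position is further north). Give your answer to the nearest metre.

ΔN = 334 m

Δφ = -6.0600° − -6.0630° = +0.0030°; Δλ = 104.2842° − 104.2880° = -0.0038°.
1° along a meridian = πR/180 = 111195 m.
ΔN = Δφ × 111195 = 333.6 m; ΔE = Δλ × 111195 × cos(-6.0630°) = -0.0038 × 111195 × 0.994406 = -420.2 m.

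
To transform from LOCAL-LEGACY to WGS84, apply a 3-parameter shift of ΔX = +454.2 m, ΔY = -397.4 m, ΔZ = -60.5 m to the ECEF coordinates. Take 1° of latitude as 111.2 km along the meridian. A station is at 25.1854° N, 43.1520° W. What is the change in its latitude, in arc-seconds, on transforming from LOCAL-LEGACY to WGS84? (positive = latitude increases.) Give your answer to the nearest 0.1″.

Δφ = -10.1″

sin φ = 0.425549, cos φ = 0.904936, sin λ = -0.683936, cos λ = 0.729542.
North component: ΔN = −sin φ cos λ·ΔX − sin φ sin λ·ΔY + cos φ·ΔZ = −(0.425549)(0.729542)(454.2) − (0.425549)(-0.683936)(-397.4) + (0.904936)(-60.5) = -311.42 m.
1° of latitude spans 111200 m, so Δφ = -311.42 / 111200 × 3600 = -10.082″.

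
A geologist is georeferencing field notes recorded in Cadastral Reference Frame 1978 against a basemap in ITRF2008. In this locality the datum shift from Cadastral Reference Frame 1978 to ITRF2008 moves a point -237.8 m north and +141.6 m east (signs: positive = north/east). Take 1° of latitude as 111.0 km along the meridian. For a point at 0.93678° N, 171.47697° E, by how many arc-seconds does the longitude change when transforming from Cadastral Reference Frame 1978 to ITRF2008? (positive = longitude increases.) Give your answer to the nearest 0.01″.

At latitude 0.93678°, cos φ = 0.999866.
1° of longitude at this latitude = 111.0 × cos φ = 110.99 km, so Δλ = 141.6 / 110985.2 = 0.0012758° = 4.593″.

Δλ = 4.59″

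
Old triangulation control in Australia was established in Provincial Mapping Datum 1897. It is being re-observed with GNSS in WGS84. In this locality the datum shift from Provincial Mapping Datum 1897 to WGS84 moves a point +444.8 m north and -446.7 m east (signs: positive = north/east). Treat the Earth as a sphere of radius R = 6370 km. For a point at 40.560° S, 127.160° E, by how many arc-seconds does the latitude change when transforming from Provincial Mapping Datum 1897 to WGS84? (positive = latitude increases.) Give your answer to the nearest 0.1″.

On a sphere of radius R, 1 rad of latitude = R, so Δφ = ΔN / R = 444.8 / 6370000 = 6.9827e-05 rad = 14.403″.

Δφ = 14.4″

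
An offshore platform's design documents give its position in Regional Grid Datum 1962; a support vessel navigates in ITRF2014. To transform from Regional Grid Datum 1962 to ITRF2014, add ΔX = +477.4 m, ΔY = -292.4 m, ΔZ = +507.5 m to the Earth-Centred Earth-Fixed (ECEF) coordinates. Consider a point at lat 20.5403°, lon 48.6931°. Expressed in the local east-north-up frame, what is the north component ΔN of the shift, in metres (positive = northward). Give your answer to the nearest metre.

ΔN = 442 m

At φ = 20.5403°, λ = 48.6931°: sin φ = 0.350866, cos φ = 0.936426, sin λ = 0.751185, cos λ = 0.660092.
ΔN = −sin φ cos λ·ΔX − sin φ sin λ·ΔY + cos φ·ΔZ = −(0.350866)(0.660092)(477.4) − (0.350866)(0.751185)(-292.4) + (0.936426)(507.5) = 441.73 m.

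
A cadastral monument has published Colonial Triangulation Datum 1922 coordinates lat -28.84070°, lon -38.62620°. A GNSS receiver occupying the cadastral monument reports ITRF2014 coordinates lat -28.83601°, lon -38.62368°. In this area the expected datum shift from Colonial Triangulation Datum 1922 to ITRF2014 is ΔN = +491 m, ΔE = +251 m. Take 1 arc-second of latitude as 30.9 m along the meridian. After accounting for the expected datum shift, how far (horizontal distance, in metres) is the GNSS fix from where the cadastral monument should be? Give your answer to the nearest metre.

Observed coordinate differences: Δφ = +0.00469°, Δλ = +0.00252°.
Converting to metres (1° lat = 111240 m, cos φ = 0.875964): observed ΔN = 521.7 m, observed ΔE = 245.6 m.
Subtracting the expected shift leaves a residual of 521.7 − (491) = 30.7 m north and 245.6 − (251) = -5.4 m east.
Residual distance = √(30.7² + (-5.4)²) = 31.2 m.

31 m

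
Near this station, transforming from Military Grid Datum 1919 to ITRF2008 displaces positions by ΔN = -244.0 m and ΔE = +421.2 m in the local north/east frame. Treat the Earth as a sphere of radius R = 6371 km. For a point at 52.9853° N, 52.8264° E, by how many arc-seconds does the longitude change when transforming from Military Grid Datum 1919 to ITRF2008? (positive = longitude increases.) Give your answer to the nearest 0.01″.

Δλ = 22.65″

At latitude 52.9853°, cos φ = 0.602020.
One radian of longitude at latitude φ spans R cos φ, so Δλ = ΔE / (R cos φ) = 421.2 / (6371000 × 0.602020) = 1.0982e-04 rad = 22.651″.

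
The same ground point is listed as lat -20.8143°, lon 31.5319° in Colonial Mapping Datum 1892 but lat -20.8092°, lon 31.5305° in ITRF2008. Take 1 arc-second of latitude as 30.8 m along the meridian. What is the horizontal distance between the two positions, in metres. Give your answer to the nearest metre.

584 m

Δφ = -20.8092° − -20.8143° = +0.0051°; Δλ = 31.5305° − 31.5319° = -0.0014°.
1° of latitude = 3600 × 30.80 = 110880 m.
ΔN = Δφ × 110880 = 565.5 m; ΔE = Δλ × 110880 × cos(-20.8143°) = -0.0014 × 110880 × 0.934737 = -145.1 m.
Distance = √(ΔE² + ΔN²) = √((-145.1)² + 565.5²) = 583.8 m.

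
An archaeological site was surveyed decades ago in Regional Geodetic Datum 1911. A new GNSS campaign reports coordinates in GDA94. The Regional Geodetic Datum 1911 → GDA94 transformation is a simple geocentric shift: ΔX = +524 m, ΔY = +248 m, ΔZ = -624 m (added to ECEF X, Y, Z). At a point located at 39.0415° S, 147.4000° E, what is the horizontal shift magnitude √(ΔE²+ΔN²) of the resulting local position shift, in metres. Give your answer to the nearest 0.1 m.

The local east axis at (φ, λ) is (−sin λ, cos λ, 0), so ΔE = −sin(147.4000°)·524 + cos(147.4000°)·248 = -491.24 m.
The local north axis is (−sin φ cos λ, −sin φ sin λ, cos φ), giving ΔN = -278.059 + 84.162 − 484.655 = -678.55 m.
Horizontal magnitude = √(ΔE² + ΔN²) = √((-491.24)² + (-678.55)²) = 837.71 m.

837.7 m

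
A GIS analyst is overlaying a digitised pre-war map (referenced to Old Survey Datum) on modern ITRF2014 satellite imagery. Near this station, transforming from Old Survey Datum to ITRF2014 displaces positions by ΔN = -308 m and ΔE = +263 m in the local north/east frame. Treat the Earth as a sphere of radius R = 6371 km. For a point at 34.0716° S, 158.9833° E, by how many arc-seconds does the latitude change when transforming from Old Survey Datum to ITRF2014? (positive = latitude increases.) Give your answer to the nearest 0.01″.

On a sphere of radius R, 1 rad of latitude = R, so Δφ = ΔN / R = -308.0 / 6371000 = -4.8344e-05 rad = -9.972″.

Δφ = -9.97″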